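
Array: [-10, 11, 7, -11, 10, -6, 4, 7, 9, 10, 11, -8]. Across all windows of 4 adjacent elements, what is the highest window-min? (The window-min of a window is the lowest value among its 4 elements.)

7

[-10, 11, 7, -11] → min -11
[11, 7, -11, 10] → min -11
[7, -11, 10, -6] → min -11
[-11, 10, -6, 4] → min -11
[10, -6, 4, 7] → min -6
[-6, 4, 7, 9] → min -6
[4, 7, 9, 10] → min 4
[7, 9, 10, 11] → min 7
[9, 10, 11, -8] → min -8
Highest of these is 7.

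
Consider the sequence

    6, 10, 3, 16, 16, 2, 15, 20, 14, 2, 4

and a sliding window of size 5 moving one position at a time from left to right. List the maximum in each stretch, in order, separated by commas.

Sliding a size-5 window across the 11 values:
[6, 10, 3, 16, 16] → max 16
[10, 3, 16, 16, 2] → max 16
[3, 16, 16, 2, 15] → max 16
[16, 16, 2, 15, 20] → max 20
[16, 2, 15, 20, 14] → max 20
[2, 15, 20, 14, 2] → max 20
[15, 20, 14, 2, 4] → max 20

16, 16, 16, 20, 20, 20, 20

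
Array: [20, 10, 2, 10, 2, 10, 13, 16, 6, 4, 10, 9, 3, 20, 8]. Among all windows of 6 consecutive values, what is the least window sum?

47

(20, 10, 2, 10, 2, 10) → sum 54
(10, 2, 10, 2, 10, 13) → sum 47
(2, 10, 2, 10, 13, 16) → sum 53
(10, 2, 10, 13, 16, 6) → sum 57
(2, 10, 13, 16, 6, 4) → sum 51
(10, 13, 16, 6, 4, 10) → sum 59
(13, 16, 6, 4, 10, 9) → sum 58
(16, 6, 4, 10, 9, 3) → sum 48
(6, 4, 10, 9, 3, 20) → sum 52
(4, 10, 9, 3, 20, 8) → sum 54
Least of these is 47.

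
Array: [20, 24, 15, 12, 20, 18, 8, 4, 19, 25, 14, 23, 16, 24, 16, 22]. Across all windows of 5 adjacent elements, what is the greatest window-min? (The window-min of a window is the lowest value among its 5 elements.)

Window mins for each of the 12 positions:
[20, 24, 15, 12, 20] → min 12
[24, 15, 12, 20, 18] → min 12
[15, 12, 20, 18, 8] → min 8
[12, 20, 18, 8, 4] → min 4
[20, 18, 8, 4, 19] → min 4
[18, 8, 4, 19, 25] → min 4
[8, 4, 19, 25, 14] → min 4
[4, 19, 25, 14, 23] → min 4
[19, 25, 14, 23, 16] → min 14
[25, 14, 23, 16, 24] → min 14
[14, 23, 16, 24, 16] → min 14
[23, 16, 24, 16, 22] → min 16
Greatest of these is 16.

16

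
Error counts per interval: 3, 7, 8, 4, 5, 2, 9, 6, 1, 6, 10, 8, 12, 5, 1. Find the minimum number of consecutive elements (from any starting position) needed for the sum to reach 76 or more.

12

Extend right; whenever the sum reaches 76, record the length and shrink from the left:
add 3: running sum 3 < 76
add 7: running sum 10 < 76
add 8: running sum 18 < 76
add 4: running sum 22 < 76
add 5: running sum 27 < 76
add 2: running sum 29 < 76
add 9: running sum 38 < 76
add 6: running sum 44 < 76
add 1: running sum 45 < 76
add 6: running sum 51 < 76
add 10: running sum 61 < 76
add 8: running sum 69 < 76
end 12: [7, 8, 4, 5, 2, 9, 6, 1, 6, 10, 8, 12] sum 78, len 12
end 13: [8, 4, 5, 2, 9, 6, 1, 6, 10, 8, 12, 5] sum 76, len 12
end 14: [8, 4, 5, 2, 9, 6, 1, 6, 10, 8, 12, 5, 1] sum 77, len 13
Shortest qualifying length: 12.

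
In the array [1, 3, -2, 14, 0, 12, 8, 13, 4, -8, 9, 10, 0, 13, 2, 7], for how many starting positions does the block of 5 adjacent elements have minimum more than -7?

7

[1, 3, -2, 14, 0] → min -2  > -7 ✓
[3, -2, 14, 0, 12] → min -2  > -7 ✓
[-2, 14, 0, 12, 8] → min -2  > -7 ✓
[14, 0, 12, 8, 13] → min 0  > -7 ✓
[0, 12, 8, 13, 4] → min 0  > -7 ✓
[12, 8, 13, 4, -8] → min -8
[8, 13, 4, -8, 9] → min -8
[13, 4, -8, 9, 10] → min -8
[4, -8, 9, 10, 0] → min -8
[-8, 9, 10, 0, 13] → min -8
[9, 10, 0, 13, 2] → min 0  > -7 ✓
[10, 0, 13, 2, 7] → min 0  > -7 ✓
7 windows satisfy the condition.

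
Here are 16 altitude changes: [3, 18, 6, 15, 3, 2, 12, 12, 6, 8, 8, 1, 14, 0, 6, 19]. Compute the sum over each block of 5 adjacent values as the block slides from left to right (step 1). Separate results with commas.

45, 44, 38, 44, 35, 40, 46, 35, 37, 31, 29, 40

3 18 6 15 3 → sum 45
18 6 15 3 2 → sum 44
6 15 3 2 12 → sum 38
15 3 2 12 12 → sum 44
3 2 12 12 6 → sum 35
2 12 12 6 8 → sum 40
12 12 6 8 8 → sum 46
12 6 8 8 1 → sum 35
6 8 8 1 14 → sum 37
8 8 1 14 0 → sum 31
8 1 14 0 6 → sum 29
1 14 0 6 19 → sum 40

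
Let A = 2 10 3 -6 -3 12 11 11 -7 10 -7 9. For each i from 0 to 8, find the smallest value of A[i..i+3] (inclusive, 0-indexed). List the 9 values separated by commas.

Sliding a size-4 window across the 12 values:
2 10 3 -6 → min -6
10 3 -6 -3 → min -6
3 -6 -3 12 → min -6
-6 -3 12 11 → min -6
-3 12 11 11 → min -3
12 11 11 -7 → min -7
11 11 -7 10 → min -7
11 -7 10 -7 → min -7
-7 10 -7 9 → min -7

-6, -6, -6, -6, -3, -7, -7, -7, -7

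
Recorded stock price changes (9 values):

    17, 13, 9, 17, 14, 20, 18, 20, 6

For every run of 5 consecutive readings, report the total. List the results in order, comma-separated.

70, 73, 78, 89, 78

(17, 13, 9, 17, 14) → sum 70
(13, 9, 17, 14, 20) → sum 73
(9, 17, 14, 20, 18) → sum 78
(17, 14, 20, 18, 20) → sum 89
(14, 20, 18, 20, 6) → sum 78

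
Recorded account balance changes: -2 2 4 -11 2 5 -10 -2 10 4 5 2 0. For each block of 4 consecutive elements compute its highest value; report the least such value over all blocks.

4

(-2, 2, 4, -11) → max 4
(2, 4, -11, 2) → max 4
(4, -11, 2, 5) → max 5
(-11, 2, 5, -10) → max 5
(2, 5, -10, -2) → max 5
(5, -10, -2, 10) → max 10
(-10, -2, 10, 4) → max 10
(-2, 10, 4, 5) → max 10
(10, 4, 5, 2) → max 10
(4, 5, 2, 0) → max 5
Least of these is 4.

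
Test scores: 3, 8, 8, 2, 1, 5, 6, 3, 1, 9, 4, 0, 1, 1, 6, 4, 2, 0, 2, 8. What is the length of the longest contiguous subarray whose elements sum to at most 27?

→ 3: sum 3, len 1
→ 8: sum 11, len 2
→ 8: sum 19, len 3
→ 2: sum 21, len 4
→ 1: sum 22, len 5
→ 5: sum 27, len 6
→ 6 (dropped 3, 8): sum 22, len 5
→ 3: sum 25, len 6
→ 1: sum 26, len 7
→ 9 (dropped 8): sum 27, len 7
→ 4 (dropped 2, 1, 5): sum 23, len 5
→ 0: sum 23, len 6
→ 1: sum 24, len 7
→ 1: sum 25, len 8
→ 6 (dropped 6): sum 25, len 8
→ 4 (dropped 3): sum 26, len 8
→ 2 (dropped 1): sum 27, len 8
→ 0: sum 27, len 9
→ 2 (dropped 9): sum 20, len 9
→ 8 (dropped 4): sum 24, len 9
Longest length seen: 9.

9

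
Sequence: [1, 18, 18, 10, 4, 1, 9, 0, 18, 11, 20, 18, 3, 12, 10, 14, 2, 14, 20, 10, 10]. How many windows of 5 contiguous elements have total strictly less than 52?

[1, 18, 18, 10, 4] → sum 51  < 52 ✓
[18, 18, 10, 4, 1] → sum 51  < 52 ✓
[18, 10, 4, 1, 9] → sum 42  < 52 ✓
[10, 4, 1, 9, 0] → sum 24  < 52 ✓
[4, 1, 9, 0, 18] → sum 32  < 52 ✓
[1, 9, 0, 18, 11] → sum 39  < 52 ✓
[9, 0, 18, 11, 20] → sum 58
[0, 18, 11, 20, 18] → sum 67
[18, 11, 20, 18, 3] → sum 70
[11, 20, 18, 3, 12] → sum 64
[20, 18, 3, 12, 10] → sum 63
[18, 3, 12, 10, 14] → sum 57
[3, 12, 10, 14, 2] → sum 41  < 52 ✓
[12, 10, 14, 2, 14] → sum 52
[10, 14, 2, 14, 20] → sum 60
[14, 2, 14, 20, 10] → sum 60
[2, 14, 20, 10, 10] → sum 56
7 windows satisfy the condition.

7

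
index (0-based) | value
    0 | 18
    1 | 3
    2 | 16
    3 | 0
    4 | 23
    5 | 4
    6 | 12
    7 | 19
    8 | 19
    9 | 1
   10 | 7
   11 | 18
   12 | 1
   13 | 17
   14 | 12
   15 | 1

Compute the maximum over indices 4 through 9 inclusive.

23

Elements at indices 4..9: 23, 4, 12, 19, 19, 1
max(23, 4, 12, 19, 19, 1) = 23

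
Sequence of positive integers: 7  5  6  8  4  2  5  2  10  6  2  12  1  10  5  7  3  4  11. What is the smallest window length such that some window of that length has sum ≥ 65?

11

add 7: running sum 7 < 65
add 5: running sum 12 < 65
add 6: running sum 18 < 65
add 8: running sum 26 < 65
add 4: running sum 30 < 65
add 2: running sum 32 < 65
add 5: running sum 37 < 65
add 2: running sum 39 < 65
add 10: running sum 49 < 65
add 6: running sum 55 < 65
add 2: running sum 57 < 65
add 12: shortest ending here [7, 5, 6, 8, 4, 2, 5, 2, 10, 6, 2, 12] sum 69, len 12
add 1: shortest ending here [7, 5, 6, 8, 4, 2, 5, 2, 10, 6, 2, 12, 1] sum 70, len 13
add 10: shortest ending here [6, 8, 4, 2, 5, 2, 10, 6, 2, 12, 1, 10] sum 68, len 12
add 5: shortest ending here [8, 4, 2, 5, 2, 10, 6, 2, 12, 1, 10, 5] sum 67, len 12
add 7: shortest ending here [4, 2, 5, 2, 10, 6, 2, 12, 1, 10, 5, 7] sum 66, len 12
add 3: shortest ending here [2, 5, 2, 10, 6, 2, 12, 1, 10, 5, 7, 3] sum 65, len 12
add 4: shortest ending here [5, 2, 10, 6, 2, 12, 1, 10, 5, 7, 3, 4] sum 67, len 12
add 11: shortest ending here [10, 6, 2, 12, 1, 10, 5, 7, 3, 4, 11] sum 71, len 11
Shortest qualifying length: 11.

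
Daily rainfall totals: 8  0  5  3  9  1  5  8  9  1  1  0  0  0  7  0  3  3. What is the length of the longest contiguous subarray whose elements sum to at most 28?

10

Extend to the right; shrink from the left whenever the sum exceeds 28:
add 8: [8] sum 8, len 1
add 0: [8, 0] sum 8, len 2
add 5: [8, 0, 5] sum 13, len 3
add 3: [8, 0, 5, 3] sum 16, len 4
add 9: [8, 0, 5, 3, 9] sum 25, len 5
add 1: [8, 0, 5, 3, 9, 1] sum 26, len 6
add 5: [0, 5, 3, 9, 1, 5] sum 23, len 6
add 8: [3, 9, 1, 5, 8] sum 26, len 5
add 9: [1, 5, 8, 9] sum 23, len 4
add 1: [1, 5, 8, 9, 1] sum 24, len 5
add 1: [1, 5, 8, 9, 1, 1] sum 25, len 6
add 0: [1, 5, 8, 9, 1, 1, 0] sum 25, len 7
add 0: [1, 5, 8, 9, 1, 1, 0, 0] sum 25, len 8
add 0: [1, 5, 8, 9, 1, 1, 0, 0, 0] sum 25, len 9
add 7: [8, 9, 1, 1, 0, 0, 0, 7] sum 26, len 8
add 0: [8, 9, 1, 1, 0, 0, 0, 7, 0] sum 26, len 9
add 3: [9, 1, 1, 0, 0, 0, 7, 0, 3] sum 21, len 9
add 3: [9, 1, 1, 0, 0, 0, 7, 0, 3, 3] sum 24, len 10
Longest length seen: 10.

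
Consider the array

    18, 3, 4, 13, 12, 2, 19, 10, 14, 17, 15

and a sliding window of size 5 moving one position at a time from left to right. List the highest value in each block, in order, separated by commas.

18, 13, 19, 19, 19, 19, 19

(18, 3, 4, 13, 12) → max 18
(3, 4, 13, 12, 2) → max 13
(4, 13, 12, 2, 19) → max 19
(13, 12, 2, 19, 10) → max 19
(12, 2, 19, 10, 14) → max 19
(2, 19, 10, 14, 17) → max 19
(19, 10, 14, 17, 15) → max 19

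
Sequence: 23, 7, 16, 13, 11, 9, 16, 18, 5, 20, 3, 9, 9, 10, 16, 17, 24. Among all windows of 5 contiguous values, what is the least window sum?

46

Window sums for each of the 13 positions:
(23, 7, 16, 13, 11) → sum 70
(7, 16, 13, 11, 9) → sum 56
(16, 13, 11, 9, 16) → sum 65
(13, 11, 9, 16, 18) → sum 67
(11, 9, 16, 18, 5) → sum 59
(9, 16, 18, 5, 20) → sum 68
(16, 18, 5, 20, 3) → sum 62
(18, 5, 20, 3, 9) → sum 55
(5, 20, 3, 9, 9) → sum 46
(20, 3, 9, 9, 10) → sum 51
(3, 9, 9, 10, 16) → sum 47
(9, 9, 10, 16, 17) → sum 61
(9, 10, 16, 17, 24) → sum 76
Least of these is 46.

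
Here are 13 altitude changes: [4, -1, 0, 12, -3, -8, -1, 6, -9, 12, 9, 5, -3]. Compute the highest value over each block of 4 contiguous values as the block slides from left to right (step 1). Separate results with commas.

Sliding a size-4 window across the 13 values:
[4, -1, 0, 12] → max 12
[-1, 0, 12, -3] → max 12
[0, 12, -3, -8] → max 12
[12, -3, -8, -1] → max 12
[-3, -8, -1, 6] → max 6
[-8, -1, 6, -9] → max 6
[-1, 6, -9, 12] → max 12
[6, -9, 12, 9] → max 12
[-9, 12, 9, 5] → max 12
[12, 9, 5, -3] → max 12

12, 12, 12, 12, 6, 6, 12, 12, 12, 12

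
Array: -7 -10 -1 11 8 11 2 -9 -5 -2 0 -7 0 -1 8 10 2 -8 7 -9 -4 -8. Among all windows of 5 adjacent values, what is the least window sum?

Each size-5 window and its sum:
-7 -10 -1 11 8 → sum 1
-10 -1 11 8 11 → sum 19
-1 11 8 11 2 → sum 31
11 8 11 2 -9 → sum 23
8 11 2 -9 -5 → sum 7
11 2 -9 -5 -2 → sum -3
2 -9 -5 -2 0 → sum -14
-9 -5 -2 0 -7 → sum -23
-5 -2 0 -7 0 → sum -14
-2 0 -7 0 -1 → sum -10
0 -7 0 -1 8 → sum 0
-7 0 -1 8 10 → sum 10
0 -1 8 10 2 → sum 19
-1 8 10 2 -8 → sum 11
8 10 2 -8 7 → sum 19
10 2 -8 7 -9 → sum 2
2 -8 7 -9 -4 → sum -12
-8 7 -9 -4 -8 → sum -22
Least of these is -23.

-23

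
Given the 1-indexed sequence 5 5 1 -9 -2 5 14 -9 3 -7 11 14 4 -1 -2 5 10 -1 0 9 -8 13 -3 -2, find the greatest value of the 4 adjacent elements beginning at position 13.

Elements at indices 13..16: 4, -1, -2, 5
max(4, -1, -2, 5) = 5

5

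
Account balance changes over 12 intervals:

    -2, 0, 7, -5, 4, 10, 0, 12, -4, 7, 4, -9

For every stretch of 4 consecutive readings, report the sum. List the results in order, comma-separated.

[-2, 0, 7, -5] → sum 0
[0, 7, -5, 4] → sum 6
[7, -5, 4, 10] → sum 16
[-5, 4, 10, 0] → sum 9
[4, 10, 0, 12] → sum 26
[10, 0, 12, -4] → sum 18
[0, 12, -4, 7] → sum 15
[12, -4, 7, 4] → sum 19
[-4, 7, 4, -9] → sum -2

0, 6, 16, 9, 26, 18, 15, 19, -2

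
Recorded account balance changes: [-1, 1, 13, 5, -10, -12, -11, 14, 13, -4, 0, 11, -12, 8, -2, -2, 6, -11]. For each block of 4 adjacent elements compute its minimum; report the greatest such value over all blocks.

-1

Window mins for each of the 15 positions:
(-1, 1, 13, 5) → min -1
(1, 13, 5, -10) → min -10
(13, 5, -10, -12) → min -12
(5, -10, -12, -11) → min -12
(-10, -12, -11, 14) → min -12
(-12, -11, 14, 13) → min -12
(-11, 14, 13, -4) → min -11
(14, 13, -4, 0) → min -4
(13, -4, 0, 11) → min -4
(-4, 0, 11, -12) → min -12
(0, 11, -12, 8) → min -12
(11, -12, 8, -2) → min -12
(-12, 8, -2, -2) → min -12
(8, -2, -2, 6) → min -2
(-2, -2, 6, -11) → min -11
Greatest of these is -1.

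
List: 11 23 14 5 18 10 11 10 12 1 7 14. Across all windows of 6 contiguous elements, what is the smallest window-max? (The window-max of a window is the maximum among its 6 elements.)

12

[11, 23, 14, 5, 18, 10] → max 23
[23, 14, 5, 18, 10, 11] → max 23
[14, 5, 18, 10, 11, 10] → max 18
[5, 18, 10, 11, 10, 12] → max 18
[18, 10, 11, 10, 12, 1] → max 18
[10, 11, 10, 12, 1, 7] → max 12
[11, 10, 12, 1, 7, 14] → max 14
Smallest of these is 12.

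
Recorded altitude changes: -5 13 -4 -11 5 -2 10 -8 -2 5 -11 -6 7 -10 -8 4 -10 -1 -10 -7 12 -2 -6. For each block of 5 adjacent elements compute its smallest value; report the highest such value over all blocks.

-5 13 -4 -11 5 → min -11
13 -4 -11 5 -2 → min -11
-4 -11 5 -2 10 → min -11
-11 5 -2 10 -8 → min -11
5 -2 10 -8 -2 → min -8
-2 10 -8 -2 5 → min -8
10 -8 -2 5 -11 → min -11
-8 -2 5 -11 -6 → min -11
-2 5 -11 -6 7 → min -11
5 -11 -6 7 -10 → min -11
-11 -6 7 -10 -8 → min -11
-6 7 -10 -8 4 → min -10
7 -10 -8 4 -10 → min -10
-10 -8 4 -10 -1 → min -10
-8 4 -10 -1 -10 → min -10
4 -10 -1 -10 -7 → min -10
-10 -1 -10 -7 12 → min -10
-1 -10 -7 12 -2 → min -10
-10 -7 12 -2 -6 → min -10
Highest of these is -8.

-8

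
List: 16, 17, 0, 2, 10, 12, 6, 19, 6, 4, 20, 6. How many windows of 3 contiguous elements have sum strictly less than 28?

(16, 17, 0) → sum 33
(17, 0, 2) → sum 19  < 28 ✓
(0, 2, 10) → sum 12  < 28 ✓
(2, 10, 12) → sum 24  < 28 ✓
(10, 12, 6) → sum 28
(12, 6, 19) → sum 37
(6, 19, 6) → sum 31
(19, 6, 4) → sum 29
(6, 4, 20) → sum 30
(4, 20, 6) → sum 30
3 windows satisfy the condition.

3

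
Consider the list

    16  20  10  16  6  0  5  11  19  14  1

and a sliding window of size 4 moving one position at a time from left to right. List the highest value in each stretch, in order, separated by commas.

20, 20, 16, 16, 11, 19, 19, 19

(16, 20, 10, 16) → max 20
(20, 10, 16, 6) → max 20
(10, 16, 6, 0) → max 16
(16, 6, 0, 5) → max 16
(6, 0, 5, 11) → max 11
(0, 5, 11, 19) → max 19
(5, 11, 19, 14) → max 19
(11, 19, 14, 1) → max 19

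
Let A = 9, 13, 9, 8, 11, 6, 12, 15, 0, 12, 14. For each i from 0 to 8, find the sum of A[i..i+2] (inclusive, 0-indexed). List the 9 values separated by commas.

9 13 9 → sum 31
13 9 8 → sum 30
9 8 11 → sum 28
8 11 6 → sum 25
11 6 12 → sum 29
6 12 15 → sum 33
12 15 0 → sum 27
15 0 12 → sum 27
0 12 14 → sum 26

31, 30, 28, 25, 29, 33, 27, 27, 26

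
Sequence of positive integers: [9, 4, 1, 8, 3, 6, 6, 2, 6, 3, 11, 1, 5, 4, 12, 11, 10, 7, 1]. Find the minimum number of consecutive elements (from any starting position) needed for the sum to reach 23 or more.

2

Extend right; whenever the sum reaches 23, record the length and shrink from the left:
add 9: running sum 9 < 23
add 4: running sum 13 < 23
add 1: running sum 14 < 23
add 8: running sum 22 < 23
end 4: [9, 4, 1, 8, 3] sum 25, len 5
end 5: [9, 4, 1, 8, 3, 6] sum 31, len 6
end 6: [8, 3, 6, 6] sum 23, len 4
end 7: [8, 3, 6, 6, 2] sum 25, len 5
end 8: [3, 6, 6, 2, 6] sum 23, len 5
end 9: [6, 6, 2, 6, 3] sum 23, len 5
end 10: [6, 2, 6, 3, 11] sum 28, len 5
end 11: [2, 6, 3, 11, 1] sum 23, len 5
end 12: [6, 3, 11, 1, 5] sum 26, len 5
end 13: [3, 11, 1, 5, 4] sum 24, len 5
end 14: [11, 1, 5, 4, 12] sum 33, len 5
end 15: [12, 11] sum 23, len 2
end 16: [12, 11, 10] sum 33, len 3
end 17: [11, 10, 7] sum 28, len 3
end 18: [11, 10, 7, 1] sum 29, len 4
Shortest qualifying length: 2.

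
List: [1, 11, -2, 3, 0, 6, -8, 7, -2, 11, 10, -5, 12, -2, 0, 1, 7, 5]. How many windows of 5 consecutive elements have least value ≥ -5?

9

(1, 11, -2, 3, 0) → min -2  ≥ -5 ✓
(11, -2, 3, 0, 6) → min -2  ≥ -5 ✓
(-2, 3, 0, 6, -8) → min -8
(3, 0, 6, -8, 7) → min -8
(0, 6, -8, 7, -2) → min -8
(6, -8, 7, -2, 11) → min -8
(-8, 7, -2, 11, 10) → min -8
(7, -2, 11, 10, -5) → min -5  ≥ -5 ✓
(-2, 11, 10, -5, 12) → min -5  ≥ -5 ✓
(11, 10, -5, 12, -2) → min -5  ≥ -5 ✓
(10, -5, 12, -2, 0) → min -5  ≥ -5 ✓
(-5, 12, -2, 0, 1) → min -5  ≥ -5 ✓
(12, -2, 0, 1, 7) → min -2  ≥ -5 ✓
(-2, 0, 1, 7, 5) → min -2  ≥ -5 ✓
9 windows satisfy the condition.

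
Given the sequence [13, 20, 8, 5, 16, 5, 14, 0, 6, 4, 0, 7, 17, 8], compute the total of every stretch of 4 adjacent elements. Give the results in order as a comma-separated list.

(13, 20, 8, 5) → sum 46
(20, 8, 5, 16) → sum 49
(8, 5, 16, 5) → sum 34
(5, 16, 5, 14) → sum 40
(16, 5, 14, 0) → sum 35
(5, 14, 0, 6) → sum 25
(14, 0, 6, 4) → sum 24
(0, 6, 4, 0) → sum 10
(6, 4, 0, 7) → sum 17
(4, 0, 7, 17) → sum 28
(0, 7, 17, 8) → sum 32

46, 49, 34, 40, 35, 25, 24, 10, 17, 28, 32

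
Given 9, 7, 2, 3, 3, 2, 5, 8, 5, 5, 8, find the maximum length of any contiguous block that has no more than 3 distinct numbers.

6

add 9: window [9] (1 distinct), len 1
add 7: window [9, 7] (2 distinct), len 2
add 2: window [9, 7, 2] (3 distinct), len 3
add 3: window [7, 2, 3] (3 distinct), len 3
add 3: window [7, 2, 3, 3] (3 distinct), len 4
add 2: window [7, 2, 3, 3, 2] (3 distinct), len 5
add 5: window [2, 3, 3, 2, 5] (3 distinct), len 5
add 8: window [2, 5, 8] (3 distinct), len 3
add 5: window [2, 5, 8, 5] (3 distinct), len 4
add 5: window [2, 5, 8, 5, 5] (3 distinct), len 5
add 8: window [2, 5, 8, 5, 5, 8] (3 distinct), len 6
Longest length with ≤3 distinct: 6.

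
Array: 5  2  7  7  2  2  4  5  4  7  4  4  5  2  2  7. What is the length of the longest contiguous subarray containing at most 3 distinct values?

7

[5] 1 distinct, len 1
[5, 2] 2 distinct, len 2
[5, 2, 7] 3 distinct, len 3
[5, 2, 7, 7] 3 distinct, len 4
[5, 2, 7, 7, 2] 3 distinct, len 5
[5, 2, 7, 7, 2, 2] 3 distinct, len 6
[2, 7, 7, 2, 2, 4] 3 distinct, len 6
[2, 2, 4, 5] 3 distinct, len 4
[2, 2, 4, 5, 4] 3 distinct, len 5
[4, 5, 4, 7] 3 distinct, len 4
[4, 5, 4, 7, 4] 3 distinct, len 5
[4, 5, 4, 7, 4, 4] 3 distinct, len 6
[4, 5, 4, 7, 4, 4, 5] 3 distinct, len 7
[4, 4, 5, 2] 3 distinct, len 4
[4, 4, 5, 2, 2] 3 distinct, len 5
[5, 2, 2, 7] 3 distinct, len 4
Longest length with ≤3 distinct: 7.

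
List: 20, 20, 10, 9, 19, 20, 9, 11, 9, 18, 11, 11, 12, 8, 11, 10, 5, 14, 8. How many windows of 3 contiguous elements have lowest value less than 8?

20 20 10 → min 10
20 10 9 → min 9
10 9 19 → min 9
9 19 20 → min 9
19 20 9 → min 9
20 9 11 → min 9
9 11 9 → min 9
11 9 18 → min 9
9 18 11 → min 9
18 11 11 → min 11
11 11 12 → min 11
11 12 8 → min 8
12 8 11 → min 8
8 11 10 → min 8
11 10 5 → min 5  < 8 ✓
10 5 14 → min 5  < 8 ✓
5 14 8 → min 5  < 8 ✓
3 windows satisfy the condition.

3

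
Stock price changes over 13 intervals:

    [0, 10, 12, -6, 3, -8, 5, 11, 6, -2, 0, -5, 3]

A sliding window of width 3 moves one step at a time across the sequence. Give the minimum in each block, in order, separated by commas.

0, -6, -6, -8, -8, -8, 5, -2, -2, -5, -5

[0, 10, 12] → min 0
[10, 12, -6] → min -6
[12, -6, 3] → min -6
[-6, 3, -8] → min -8
[3, -8, 5] → min -8
[-8, 5, 11] → min -8
[5, 11, 6] → min 5
[11, 6, -2] → min -2
[6, -2, 0] → min -2
[-2, 0, -5] → min -5
[0, -5, 3] → min -5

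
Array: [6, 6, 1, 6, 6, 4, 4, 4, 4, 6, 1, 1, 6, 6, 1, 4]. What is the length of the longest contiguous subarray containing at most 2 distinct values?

7

[6] 1 distinct, len 1
[6, 6] 1 distinct, len 2
[6, 6, 1] 2 distinct, len 3
[6, 6, 1, 6] 2 distinct, len 4
[6, 6, 1, 6, 6] 2 distinct, len 5
[6, 6, 4] 2 distinct, len 3
[6, 6, 4, 4] 2 distinct, len 4
[6, 6, 4, 4, 4] 2 distinct, len 5
[6, 6, 4, 4, 4, 4] 2 distinct, len 6
[6, 6, 4, 4, 4, 4, 6] 2 distinct, len 7
[6, 1] 2 distinct, len 2
[6, 1, 1] 2 distinct, len 3
[6, 1, 1, 6] 2 distinct, len 4
[6, 1, 1, 6, 6] 2 distinct, len 5
[6, 1, 1, 6, 6, 1] 2 distinct, len 6
[1, 4] 2 distinct, len 2
Longest length with ≤2 distinct: 7.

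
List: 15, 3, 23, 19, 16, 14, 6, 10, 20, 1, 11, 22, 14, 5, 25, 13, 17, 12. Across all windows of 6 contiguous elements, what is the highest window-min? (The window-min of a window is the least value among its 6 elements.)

[15, 3, 23, 19, 16, 14] → min 3
[3, 23, 19, 16, 14, 6] → min 3
[23, 19, 16, 14, 6, 10] → min 6
[19, 16, 14, 6, 10, 20] → min 6
[16, 14, 6, 10, 20, 1] → min 1
[14, 6, 10, 20, 1, 11] → min 1
[6, 10, 20, 1, 11, 22] → min 1
[10, 20, 1, 11, 22, 14] → min 1
[20, 1, 11, 22, 14, 5] → min 1
[1, 11, 22, 14, 5, 25] → min 1
[11, 22, 14, 5, 25, 13] → min 5
[22, 14, 5, 25, 13, 17] → min 5
[14, 5, 25, 13, 17, 12] → min 5
Highest of these is 6.

6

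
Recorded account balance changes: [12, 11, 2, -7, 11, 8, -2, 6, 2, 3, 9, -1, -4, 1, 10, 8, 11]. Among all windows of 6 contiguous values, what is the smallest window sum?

10

Window sums for each of the 12 positions:
12 11 2 -7 11 8 → sum 37
11 2 -7 11 8 -2 → sum 23
2 -7 11 8 -2 6 → sum 18
-7 11 8 -2 6 2 → sum 18
11 8 -2 6 2 3 → sum 28
8 -2 6 2 3 9 → sum 26
-2 6 2 3 9 -1 → sum 17
6 2 3 9 -1 -4 → sum 15
2 3 9 -1 -4 1 → sum 10
3 9 -1 -4 1 10 → sum 18
9 -1 -4 1 10 8 → sum 23
-1 -4 1 10 8 11 → sum 25
Smallest of these is 10.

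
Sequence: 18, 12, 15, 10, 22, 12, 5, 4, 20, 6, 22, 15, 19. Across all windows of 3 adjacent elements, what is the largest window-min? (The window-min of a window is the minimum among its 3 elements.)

15

Window mins for each of the 11 positions:
(18, 12, 15) → min 12
(12, 15, 10) → min 10
(15, 10, 22) → min 10
(10, 22, 12) → min 10
(22, 12, 5) → min 5
(12, 5, 4) → min 4
(5, 4, 20) → min 4
(4, 20, 6) → min 4
(20, 6, 22) → min 6
(6, 22, 15) → min 6
(22, 15, 19) → min 15
Largest of these is 15.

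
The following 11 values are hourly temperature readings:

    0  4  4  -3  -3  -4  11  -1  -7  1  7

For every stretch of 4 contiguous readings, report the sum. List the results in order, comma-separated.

0 4 4 -3 → sum 5
4 4 -3 -3 → sum 2
4 -3 -3 -4 → sum -6
-3 -3 -4 11 → sum 1
-3 -4 11 -1 → sum 3
-4 11 -1 -7 → sum -1
11 -1 -7 1 → sum 4
-1 -7 1 7 → sum 0

5, 2, -6, 1, 3, -1, 4, 0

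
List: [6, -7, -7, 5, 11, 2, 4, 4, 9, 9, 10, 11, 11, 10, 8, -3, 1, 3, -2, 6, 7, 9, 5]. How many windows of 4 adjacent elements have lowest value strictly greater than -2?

10

6 -7 -7 5 → min -7
-7 -7 5 11 → min -7
-7 5 11 2 → min -7
5 11 2 4 → min 2  > -2 ✓
11 2 4 4 → min 2  > -2 ✓
2 4 4 9 → min 2  > -2 ✓
4 4 9 9 → min 4  > -2 ✓
4 9 9 10 → min 4  > -2 ✓
9 9 10 11 → min 9  > -2 ✓
9 10 11 11 → min 9  > -2 ✓
10 11 11 10 → min 10  > -2 ✓
11 11 10 8 → min 8  > -2 ✓
11 10 8 -3 → min -3
10 8 -3 1 → min -3
8 -3 1 3 → min -3
-3 1 3 -2 → min -3
1 3 -2 6 → min -2
3 -2 6 7 → min -2
-2 6 7 9 → min -2
6 7 9 5 → min 5  > -2 ✓
10 windows satisfy the condition.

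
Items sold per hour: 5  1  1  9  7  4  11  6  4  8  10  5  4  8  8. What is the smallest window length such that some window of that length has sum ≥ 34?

5

add 5: running sum 5 < 34
add 1: running sum 6 < 34
add 1: running sum 7 < 34
add 9: running sum 16 < 34
add 7: running sum 23 < 34
add 4: running sum 27 < 34
add 11: shortest ending here [5, 1, 1, 9, 7, 4, 11] sum 38, len 7
add 6: shortest ending here [9, 7, 4, 11, 6] sum 37, len 5
add 4: shortest ending here [9, 7, 4, 11, 6, 4] sum 41, len 6
add 8: shortest ending here [7, 4, 11, 6, 4, 8] sum 40, len 6
add 10: shortest ending here [11, 6, 4, 8, 10] sum 39, len 5
add 5: shortest ending here [11, 6, 4, 8, 10, 5] sum 44, len 6
add 4: shortest ending here [6, 4, 8, 10, 5, 4] sum 37, len 6
add 8: shortest ending here [8, 10, 5, 4, 8] sum 35, len 5
add 8: shortest ending here [10, 5, 4, 8, 8] sum 35, len 5
Shortest qualifying length: 5.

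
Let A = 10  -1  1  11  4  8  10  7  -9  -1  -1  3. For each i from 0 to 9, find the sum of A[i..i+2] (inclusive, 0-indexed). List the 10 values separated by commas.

10, 11, 16, 23, 22, 25, 8, -3, -11, 1

10 -1 1 → sum 10
-1 1 11 → sum 11
1 11 4 → sum 16
11 4 8 → sum 23
4 8 10 → sum 22
8 10 7 → sum 25
10 7 -9 → sum 8
7 -9 -1 → sum -3
-9 -1 -1 → sum -11
-1 -1 3 → sum 1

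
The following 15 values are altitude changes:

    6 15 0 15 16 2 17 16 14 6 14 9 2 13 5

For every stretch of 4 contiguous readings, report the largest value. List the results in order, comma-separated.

15, 16, 16, 17, 17, 17, 17, 16, 14, 14, 14, 13

6 15 0 15 → max 15
15 0 15 16 → max 16
0 15 16 2 → max 16
15 16 2 17 → max 17
16 2 17 16 → max 17
2 17 16 14 → max 17
17 16 14 6 → max 17
16 14 6 14 → max 16
14 6 14 9 → max 14
6 14 9 2 → max 14
14 9 2 13 → max 14
9 2 13 5 → max 13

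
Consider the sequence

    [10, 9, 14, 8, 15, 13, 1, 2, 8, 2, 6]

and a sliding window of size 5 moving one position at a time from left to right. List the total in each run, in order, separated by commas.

(10, 9, 14, 8, 15) → sum 56
(9, 14, 8, 15, 13) → sum 59
(14, 8, 15, 13, 1) → sum 51
(8, 15, 13, 1, 2) → sum 39
(15, 13, 1, 2, 8) → sum 39
(13, 1, 2, 8, 2) → sum 26
(1, 2, 8, 2, 6) → sum 19

56, 59, 51, 39, 39, 26, 19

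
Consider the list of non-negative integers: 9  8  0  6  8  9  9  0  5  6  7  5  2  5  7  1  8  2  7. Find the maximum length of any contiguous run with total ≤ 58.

12

add 9: [9] sum 9, len 1
add 8: [9, 8] sum 17, len 2
add 0: [9, 8, 0] sum 17, len 3
add 6: [9, 8, 0, 6] sum 23, len 4
add 8: [9, 8, 0, 6, 8] sum 31, len 5
add 9: [9, 8, 0, 6, 8, 9] sum 40, len 6
add 9: [9, 8, 0, 6, 8, 9, 9] sum 49, len 7
add 0: [9, 8, 0, 6, 8, 9, 9, 0] sum 49, len 8
add 5: [9, 8, 0, 6, 8, 9, 9, 0, 5] sum 54, len 9
add 6: [8, 0, 6, 8, 9, 9, 0, 5, 6] sum 51, len 9
add 7: [8, 0, 6, 8, 9, 9, 0, 5, 6, 7] sum 58, len 10
add 5: [0, 6, 8, 9, 9, 0, 5, 6, 7, 5] sum 55, len 10
add 2: [0, 6, 8, 9, 9, 0, 5, 6, 7, 5, 2] sum 57, len 11
add 5: [8, 9, 9, 0, 5, 6, 7, 5, 2, 5] sum 56, len 10
add 7: [9, 9, 0, 5, 6, 7, 5, 2, 5, 7] sum 55, len 10
add 1: [9, 9, 0, 5, 6, 7, 5, 2, 5, 7, 1] sum 56, len 11
add 8: [9, 0, 5, 6, 7, 5, 2, 5, 7, 1, 8] sum 55, len 11
add 2: [9, 0, 5, 6, 7, 5, 2, 5, 7, 1, 8, 2] sum 57, len 12
add 7: [0, 5, 6, 7, 5, 2, 5, 7, 1, 8, 2, 7] sum 55, len 12
Longest length seen: 12.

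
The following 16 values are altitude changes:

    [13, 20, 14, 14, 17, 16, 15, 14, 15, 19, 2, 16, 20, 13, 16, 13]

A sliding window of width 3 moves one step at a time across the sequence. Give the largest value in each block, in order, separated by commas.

[13, 20, 14] → max 20
[20, 14, 14] → max 20
[14, 14, 17] → max 17
[14, 17, 16] → max 17
[17, 16, 15] → max 17
[16, 15, 14] → max 16
[15, 14, 15] → max 15
[14, 15, 19] → max 19
[15, 19, 2] → max 19
[19, 2, 16] → max 19
[2, 16, 20] → max 20
[16, 20, 13] → max 20
[20, 13, 16] → max 20
[13, 16, 13] → max 16

20, 20, 17, 17, 17, 16, 15, 19, 19, 19, 20, 20, 20, 16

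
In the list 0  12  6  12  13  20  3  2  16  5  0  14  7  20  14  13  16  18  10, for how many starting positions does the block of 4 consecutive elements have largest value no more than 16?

(0, 12, 6, 12) → max 12  ≤ 16 ✓
(12, 6, 12, 13) → max 13  ≤ 16 ✓
(6, 12, 13, 20) → max 20
(12, 13, 20, 3) → max 20
(13, 20, 3, 2) → max 20
(20, 3, 2, 16) → max 20
(3, 2, 16, 5) → max 16  ≤ 16 ✓
(2, 16, 5, 0) → max 16  ≤ 16 ✓
(16, 5, 0, 14) → max 16  ≤ 16 ✓
(5, 0, 14, 7) → max 14  ≤ 16 ✓
(0, 14, 7, 20) → max 20
(14, 7, 20, 14) → max 20
(7, 20, 14, 13) → max 20
(20, 14, 13, 16) → max 20
(14, 13, 16, 18) → max 18
(13, 16, 18, 10) → max 18
6 windows satisfy the condition.

6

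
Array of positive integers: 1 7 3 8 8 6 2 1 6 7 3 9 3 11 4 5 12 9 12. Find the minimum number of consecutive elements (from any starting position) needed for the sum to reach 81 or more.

Extend right; whenever the sum reaches 81, record the length and shrink from the left:
add 1: running sum 1 < 81
add 7: running sum 8 < 81
add 3: running sum 11 < 81
add 8: running sum 19 < 81
add 8: running sum 27 < 81
add 6: running sum 33 < 81
add 2: running sum 35 < 81
add 1: running sum 36 < 81
add 6: running sum 42 < 81
add 7: running sum 49 < 81
add 3: running sum 52 < 81
add 9: running sum 61 < 81
add 3: running sum 64 < 81
add 11: running sum 75 < 81
add 4: running sum 79 < 81
end 15: [7, 3, 8, 8, 6, 2, 1, 6, 7, 3, 9, 3, 11, 4, 5] sum 83, len 15
end 16: [8, 8, 6, 2, 1, 6, 7, 3, 9, 3, 11, 4, 5, 12] sum 85, len 14
end 17: [8, 6, 2, 1, 6, 7, 3, 9, 3, 11, 4, 5, 12, 9] sum 86, len 14
end 18: [6, 7, 3, 9, 3, 11, 4, 5, 12, 9, 12] sum 81, len 11
Shortest qualifying length: 11.

11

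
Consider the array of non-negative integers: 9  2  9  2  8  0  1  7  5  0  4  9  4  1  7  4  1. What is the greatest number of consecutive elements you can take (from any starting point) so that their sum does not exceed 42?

11

[9] sum 9 len 1
[9, 2] sum 11 len 2
[9, 2, 9] sum 20 len 3
[9, 2, 9, 2] sum 22 len 4
[9, 2, 9, 2, 8] sum 30 len 5
[9, 2, 9, 2, 8, 0] sum 30 len 6
[9, 2, 9, 2, 8, 0, 1] sum 31 len 7
[9, 2, 9, 2, 8, 0, 1, 7] sum 38 len 8
[2, 9, 2, 8, 0, 1, 7, 5] sum 34 len 8
[2, 9, 2, 8, 0, 1, 7, 5, 0] sum 34 len 9
[2, 9, 2, 8, 0, 1, 7, 5, 0, 4] sum 38 len 10
[2, 8, 0, 1, 7, 5, 0, 4, 9] sum 36 len 9
[2, 8, 0, 1, 7, 5, 0, 4, 9, 4] sum 40 len 10
[2, 8, 0, 1, 7, 5, 0, 4, 9, 4, 1] sum 41 len 11
[0, 1, 7, 5, 0, 4, 9, 4, 1, 7] sum 38 len 10
[0, 1, 7, 5, 0, 4, 9, 4, 1, 7, 4] sum 42 len 11
[7, 5, 0, 4, 9, 4, 1, 7, 4, 1] sum 42 len 10
Longest length seen: 11.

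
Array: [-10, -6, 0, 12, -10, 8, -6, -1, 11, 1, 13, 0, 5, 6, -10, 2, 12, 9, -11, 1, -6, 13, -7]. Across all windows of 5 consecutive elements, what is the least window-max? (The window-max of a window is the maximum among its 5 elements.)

6

Window maxs for each of the 19 positions:
-10 -6 0 12 -10 → max 12
-6 0 12 -10 8 → max 12
0 12 -10 8 -6 → max 12
12 -10 8 -6 -1 → max 12
-10 8 -6 -1 11 → max 11
8 -6 -1 11 1 → max 11
-6 -1 11 1 13 → max 13
-1 11 1 13 0 → max 13
11 1 13 0 5 → max 13
1 13 0 5 6 → max 13
13 0 5 6 -10 → max 13
0 5 6 -10 2 → max 6
5 6 -10 2 12 → max 12
6 -10 2 12 9 → max 12
-10 2 12 9 -11 → max 12
2 12 9 -11 1 → max 12
12 9 -11 1 -6 → max 12
9 -11 1 -6 13 → max 13
-11 1 -6 13 -7 → max 13
Least of these is 6.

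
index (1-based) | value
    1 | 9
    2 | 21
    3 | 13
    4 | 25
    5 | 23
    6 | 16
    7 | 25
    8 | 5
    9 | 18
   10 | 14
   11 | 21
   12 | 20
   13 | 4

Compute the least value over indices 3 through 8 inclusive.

5

Elements at indices 3..8: 13, 25, 23, 16, 25, 5
min(13, 25, 23, 16, 25, 5) = 5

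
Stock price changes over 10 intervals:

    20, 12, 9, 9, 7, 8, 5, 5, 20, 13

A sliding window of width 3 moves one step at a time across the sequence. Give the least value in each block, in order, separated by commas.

20 12 9 → min 9
12 9 9 → min 9
9 9 7 → min 7
9 7 8 → min 7
7 8 5 → min 5
8 5 5 → min 5
5 5 20 → min 5
5 20 13 → min 5

9, 9, 7, 7, 5, 5, 5, 5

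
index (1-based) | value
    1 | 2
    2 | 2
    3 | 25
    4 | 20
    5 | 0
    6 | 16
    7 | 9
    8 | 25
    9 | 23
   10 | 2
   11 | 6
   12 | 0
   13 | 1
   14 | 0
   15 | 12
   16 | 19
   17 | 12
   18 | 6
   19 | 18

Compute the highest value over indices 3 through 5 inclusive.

Elements at indices 3..5: 25, 20, 0
max(25, 20, 0) = 25

25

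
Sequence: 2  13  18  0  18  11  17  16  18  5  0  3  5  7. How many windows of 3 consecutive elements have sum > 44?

2

(2, 13, 18) → sum 33
(13, 18, 0) → sum 31
(18, 0, 18) → sum 36
(0, 18, 11) → sum 29
(18, 11, 17) → sum 46  > 44 ✓
(11, 17, 16) → sum 44
(17, 16, 18) → sum 51  > 44 ✓
(16, 18, 5) → sum 39
(18, 5, 0) → sum 23
(5, 0, 3) → sum 8
(0, 3, 5) → sum 8
(3, 5, 7) → sum 15
2 windows satisfy the condition.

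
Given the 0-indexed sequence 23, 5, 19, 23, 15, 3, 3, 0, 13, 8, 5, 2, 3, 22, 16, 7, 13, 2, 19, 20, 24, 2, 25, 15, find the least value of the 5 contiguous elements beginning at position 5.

Elements at indices 5..9: 3, 3, 0, 13, 8
min(3, 3, 0, 13, 8) = 0

0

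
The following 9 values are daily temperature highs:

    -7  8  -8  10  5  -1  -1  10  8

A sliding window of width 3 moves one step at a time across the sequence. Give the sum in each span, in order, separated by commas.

[-7, 8, -8] → sum -7
[8, -8, 10] → sum 10
[-8, 10, 5] → sum 7
[10, 5, -1] → sum 14
[5, -1, -1] → sum 3
[-1, -1, 10] → sum 8
[-1, 10, 8] → sum 17

-7, 10, 7, 14, 3, 8, 17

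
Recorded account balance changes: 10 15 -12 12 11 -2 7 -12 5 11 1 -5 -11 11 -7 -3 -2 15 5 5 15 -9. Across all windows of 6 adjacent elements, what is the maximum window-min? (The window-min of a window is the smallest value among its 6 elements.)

-3

10 15 -12 12 11 -2 → min -12
15 -12 12 11 -2 7 → min -12
-12 12 11 -2 7 -12 → min -12
12 11 -2 7 -12 5 → min -12
11 -2 7 -12 5 11 → min -12
-2 7 -12 5 11 1 → min -12
7 -12 5 11 1 -5 → min -12
-12 5 11 1 -5 -11 → min -12
5 11 1 -5 -11 11 → min -11
11 1 -5 -11 11 -7 → min -11
1 -5 -11 11 -7 -3 → min -11
-5 -11 11 -7 -3 -2 → min -11
-11 11 -7 -3 -2 15 → min -11
11 -7 -3 -2 15 5 → min -7
-7 -3 -2 15 5 5 → min -7
-3 -2 15 5 5 15 → min -3
-2 15 5 5 15 -9 → min -9
Maximum of these is -3.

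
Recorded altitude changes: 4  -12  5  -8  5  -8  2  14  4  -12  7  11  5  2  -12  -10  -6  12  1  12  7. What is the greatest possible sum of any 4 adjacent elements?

[4, -12, 5, -8] → sum -11
[-12, 5, -8, 5] → sum -10
[5, -8, 5, -8] → sum -6
[-8, 5, -8, 2] → sum -9
[5, -8, 2, 14] → sum 13
[-8, 2, 14, 4] → sum 12
[2, 14, 4, -12] → sum 8
[14, 4, -12, 7] → sum 13
[4, -12, 7, 11] → sum 10
[-12, 7, 11, 5] → sum 11
[7, 11, 5, 2] → sum 25
[11, 5, 2, -12] → sum 6
[5, 2, -12, -10] → sum -15
[2, -12, -10, -6] → sum -26
[-12, -10, -6, 12] → sum -16
[-10, -6, 12, 1] → sum -3
[-6, 12, 1, 12] → sum 19
[12, 1, 12, 7] → sum 32
Greatest of these is 32.

32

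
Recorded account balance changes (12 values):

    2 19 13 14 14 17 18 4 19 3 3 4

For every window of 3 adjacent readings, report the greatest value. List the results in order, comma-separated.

2 19 13 → max 19
19 13 14 → max 19
13 14 14 → max 14
14 14 17 → max 17
14 17 18 → max 18
17 18 4 → max 18
18 4 19 → max 19
4 19 3 → max 19
19 3 3 → max 19
3 3 4 → max 4

19, 19, 14, 17, 18, 18, 19, 19, 19, 4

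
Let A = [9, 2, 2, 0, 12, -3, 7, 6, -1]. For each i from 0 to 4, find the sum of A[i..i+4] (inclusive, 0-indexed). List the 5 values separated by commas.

25, 13, 18, 22, 21

(9, 2, 2, 0, 12) → sum 25
(2, 2, 0, 12, -3) → sum 13
(2, 0, 12, -3, 7) → sum 18
(0, 12, -3, 7, 6) → sum 22
(12, -3, 7, 6, -1) → sum 21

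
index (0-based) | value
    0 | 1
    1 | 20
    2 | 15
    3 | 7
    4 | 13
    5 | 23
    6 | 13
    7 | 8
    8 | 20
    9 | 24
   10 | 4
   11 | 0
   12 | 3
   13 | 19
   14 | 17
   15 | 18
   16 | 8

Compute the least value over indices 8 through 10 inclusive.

4

Elements at indices 8..10: 20, 24, 4
min(20, 24, 4) = 4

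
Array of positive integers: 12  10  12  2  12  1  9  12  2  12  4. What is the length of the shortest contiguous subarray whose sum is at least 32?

Extend right; whenever the sum reaches 32, record the length and shrink from the left:
add 12: running sum 12 < 32
add 10: running sum 22 < 32
add 12: shortest ending here [12, 10, 12] sum 34, len 3
add 2: shortest ending here [12, 10, 12, 2] sum 36, len 4
add 12: shortest ending here [10, 12, 2, 12] sum 36, len 4
add 1: shortest ending here [10, 12, 2, 12, 1] sum 37, len 5
add 9: shortest ending here [12, 2, 12, 1, 9] sum 36, len 5
add 12: shortest ending here [12, 1, 9, 12] sum 34, len 4
add 2: shortest ending here [12, 1, 9, 12, 2] sum 36, len 5
add 12: shortest ending here [9, 12, 2, 12] sum 35, len 4
add 4: shortest ending here [9, 12, 2, 12, 4] sum 39, len 5
Shortest qualifying length: 3.

3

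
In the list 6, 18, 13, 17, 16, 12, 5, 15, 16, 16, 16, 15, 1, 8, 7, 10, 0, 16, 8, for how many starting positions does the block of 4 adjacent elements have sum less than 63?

13

6 18 13 17 → sum 54  < 63 ✓
18 13 17 16 → sum 64
13 17 16 12 → sum 58  < 63 ✓
17 16 12 5 → sum 50  < 63 ✓
16 12 5 15 → sum 48  < 63 ✓
12 5 15 16 → sum 48  < 63 ✓
5 15 16 16 → sum 52  < 63 ✓
15 16 16 16 → sum 63
16 16 16 15 → sum 63
16 16 15 1 → sum 48  < 63 ✓
16 15 1 8 → sum 40  < 63 ✓
15 1 8 7 → sum 31  < 63 ✓
1 8 7 10 → sum 26  < 63 ✓
8 7 10 0 → sum 25  < 63 ✓
7 10 0 16 → sum 33  < 63 ✓
10 0 16 8 → sum 34  < 63 ✓
13 windows satisfy the condition.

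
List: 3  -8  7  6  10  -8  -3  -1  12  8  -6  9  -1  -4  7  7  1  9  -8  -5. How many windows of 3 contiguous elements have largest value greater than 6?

17

(3, -8, 7) → max 7  > 6 ✓
(-8, 7, 6) → max 7  > 6 ✓
(7, 6, 10) → max 10  > 6 ✓
(6, 10, -8) → max 10  > 6 ✓
(10, -8, -3) → max 10  > 6 ✓
(-8, -3, -1) → max -1
(-3, -1, 12) → max 12  > 6 ✓
(-1, 12, 8) → max 12  > 6 ✓
(12, 8, -6) → max 12  > 6 ✓
(8, -6, 9) → max 9  > 6 ✓
(-6, 9, -1) → max 9  > 6 ✓
(9, -1, -4) → max 9  > 6 ✓
(-1, -4, 7) → max 7  > 6 ✓
(-4, 7, 7) → max 7  > 6 ✓
(7, 7, 1) → max 7  > 6 ✓
(7, 1, 9) → max 9  > 6 ✓
(1, 9, -8) → max 9  > 6 ✓
(9, -8, -5) → max 9  > 6 ✓
17 windows satisfy the condition.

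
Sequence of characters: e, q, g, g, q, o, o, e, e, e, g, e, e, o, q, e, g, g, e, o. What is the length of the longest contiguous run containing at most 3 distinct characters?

[e] 1 distinct, len 1
[e, q] 2 distinct, len 2
[e, q, g] 3 distinct, len 3
[e, q, g, g] 3 distinct, len 4
[e, q, g, g, q] 3 distinct, len 5
[q, g, g, q, o] 3 distinct, len 5
[q, g, g, q, o, o] 3 distinct, len 6
[q, o, o, e] 3 distinct, len 4
[q, o, o, e, e] 3 distinct, len 5
[q, o, o, e, e, e] 3 distinct, len 6
[o, o, e, e, e, g] 3 distinct, len 6
[o, o, e, e, e, g, e] 3 distinct, len 7
[o, o, e, e, e, g, e, e] 3 distinct, len 8
[o, o, e, e, e, g, e, e, o] 3 distinct, len 9
[e, e, o, q] 3 distinct, len 4
[e, e, o, q, e] 3 distinct, len 5
[q, e, g] 3 distinct, len 3
[q, e, g, g] 3 distinct, len 4
[q, e, g, g, e] 3 distinct, len 5
[e, g, g, e, o] 3 distinct, len 5
Longest length with ≤3 distinct: 9.

9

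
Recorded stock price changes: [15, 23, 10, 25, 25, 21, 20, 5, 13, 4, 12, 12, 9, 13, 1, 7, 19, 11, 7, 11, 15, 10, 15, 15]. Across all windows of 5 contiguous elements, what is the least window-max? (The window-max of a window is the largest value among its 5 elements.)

15 23 10 25 25 → max 25
23 10 25 25 21 → max 25
10 25 25 21 20 → max 25
25 25 21 20 5 → max 25
25 21 20 5 13 → max 25
21 20 5 13 4 → max 21
20 5 13 4 12 → max 20
5 13 4 12 12 → max 13
13 4 12 12 9 → max 13
4 12 12 9 13 → max 13
12 12 9 13 1 → max 13
12 9 13 1 7 → max 13
9 13 1 7 19 → max 19
13 1 7 19 11 → max 19
1 7 19 11 7 → max 19
7 19 11 7 11 → max 19
19 11 7 11 15 → max 19
11 7 11 15 10 → max 15
7 11 15 10 15 → max 15
11 15 10 15 15 → max 15
Least of these is 13.

13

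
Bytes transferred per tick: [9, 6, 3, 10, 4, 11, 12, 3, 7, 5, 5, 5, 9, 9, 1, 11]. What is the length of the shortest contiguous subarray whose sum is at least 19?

add 9: running sum 9 < 19
add 6: running sum 15 < 19
add 3: running sum 18 < 19
add 10: shortest ending here [6, 3, 10] sum 19, len 3
add 4: shortest ending here [6, 3, 10, 4] sum 23, len 4
add 11: shortest ending here [10, 4, 11] sum 25, len 3
add 12: shortest ending here [11, 12] sum 23, len 2
add 3: shortest ending here [11, 12, 3] sum 26, len 3
add 7: shortest ending here [12, 3, 7] sum 22, len 3
add 5: shortest ending here [12, 3, 7, 5] sum 27, len 4
add 5: shortest ending here [3, 7, 5, 5] sum 20, len 4
add 5: shortest ending here [7, 5, 5, 5] sum 22, len 4
add 9: shortest ending here [5, 5, 9] sum 19, len 3
add 9: shortest ending here [5, 9, 9] sum 23, len 3
add 1: shortest ending here [9, 9, 1] sum 19, len 3
add 11: shortest ending here [9, 1, 11] sum 21, len 3
Shortest qualifying length: 2.

2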